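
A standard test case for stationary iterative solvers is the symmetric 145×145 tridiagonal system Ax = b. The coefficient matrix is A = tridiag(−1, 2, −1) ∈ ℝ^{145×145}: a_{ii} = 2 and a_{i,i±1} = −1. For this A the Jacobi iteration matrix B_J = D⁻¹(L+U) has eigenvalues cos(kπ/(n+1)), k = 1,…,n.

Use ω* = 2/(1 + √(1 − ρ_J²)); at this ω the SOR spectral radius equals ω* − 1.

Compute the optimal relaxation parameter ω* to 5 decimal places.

ρ_J = max_k |cos(kπ/146)| = cos(π/146) = 0.99977
√(1−ρ_J²) = |sin(π/146)| = 0.021516
Then 2/(1+√(1−ρ_J²)) = 2/(1+0.021516); ω* = 2/1.021516 = 1.95787.
[ρ_SOR] ω* − 1 = 0.95787.

ω* = 1.95787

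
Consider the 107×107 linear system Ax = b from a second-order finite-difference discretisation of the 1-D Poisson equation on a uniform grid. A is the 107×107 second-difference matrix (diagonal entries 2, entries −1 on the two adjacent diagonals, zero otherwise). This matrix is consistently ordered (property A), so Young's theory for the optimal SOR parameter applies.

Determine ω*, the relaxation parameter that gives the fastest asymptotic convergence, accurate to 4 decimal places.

ω* = 1.9435

ρ_J = max_k |cos(kπ/108)| = cos(π/108) = 0.9996
1 − cos²(π/108) = sin²(π/108) ⇒ √(1−ρ_J²) = sin(π/108) = 0.02908.
[ω*] 2 ÷ (1 + 0.02908) = 2 ÷ 1.02908 = 1.9435.
ρ_SOR = ω* − 1 = 1.9435 − 1 = 0.9435.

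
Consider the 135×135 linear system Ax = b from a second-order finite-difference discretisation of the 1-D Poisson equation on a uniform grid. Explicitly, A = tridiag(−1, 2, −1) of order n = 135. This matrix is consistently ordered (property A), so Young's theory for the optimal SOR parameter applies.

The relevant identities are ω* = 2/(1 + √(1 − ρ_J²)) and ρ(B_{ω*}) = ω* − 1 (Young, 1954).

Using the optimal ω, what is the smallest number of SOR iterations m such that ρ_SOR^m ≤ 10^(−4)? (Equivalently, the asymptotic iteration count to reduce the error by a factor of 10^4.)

m = 200

spectrum of D⁻¹(L+U) = {cos(kπ/136) : 1≤k≤135}; ρ_J = cos(π/136) = 0.9997332.
√(1 − cos²(π/136)) = sin(π/136) ≈ 0.0230979.
[ω*] 2 ÷ (1 + 0.0230979) = 2 ÷ 1.0230979 = 1.9548471.
and ρ(B_{ω*}) = 1.9548471 − 1 = 0.9548471.
(0.9548471)^m ≤ 10^{−4}  ⇒  m·ln(0.9548471) ≤ −4·ln10  ⇒  m ≥ 199.340  ⇒  m = 200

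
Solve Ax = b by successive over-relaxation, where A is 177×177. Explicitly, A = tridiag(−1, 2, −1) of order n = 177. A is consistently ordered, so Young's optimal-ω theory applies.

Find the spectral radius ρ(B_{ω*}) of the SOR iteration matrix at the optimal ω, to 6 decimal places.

ρ_SOR = 0.965315

ρ_J = max_k |cos(kπ/178)| = cos(π/178) = 0.999844
1 − cos²(π/178) = sin²(π/178) ⇒ √(1−ρ_J²) = sin(π/178) = 0.0176485.
Then 2/(1+√(1−ρ_J²)) = 2/(1+0.0176485); ω* = 2/1.0176485 = 1.965315.
Hence ρ(B_{ω*}) = 1.965315 − 1 = 0.965315.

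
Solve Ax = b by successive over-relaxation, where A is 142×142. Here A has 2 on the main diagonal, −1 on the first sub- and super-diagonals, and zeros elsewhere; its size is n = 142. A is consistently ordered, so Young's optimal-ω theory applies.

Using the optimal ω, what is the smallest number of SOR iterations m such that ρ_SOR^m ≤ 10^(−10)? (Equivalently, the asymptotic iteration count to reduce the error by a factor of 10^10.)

m = 525

n=142: λ(B_J) = 1 − λ(A)/2 = cos(kπ/143); k=1 gives ρ_J = 0.9997587.
root = sin(π/143) = 0.0219674  (since 1−cos² = sin²).
Then 2/(1+√(1−ρ_J²)) = 2/(1+0.0219674); ω* = 2/1.0219674 = 1.9570096.
ρ_SOR = ω* − 1 = 1.9570096 − 1 = 0.9570096.
ρ_SOR^m ≤ 10^(−10) ⇔ m ≥ 10·ln10/(−ln 0.9570096) = 23.0259/0.0439419 = 524.008; m = ⌈524.008⌉ = 525.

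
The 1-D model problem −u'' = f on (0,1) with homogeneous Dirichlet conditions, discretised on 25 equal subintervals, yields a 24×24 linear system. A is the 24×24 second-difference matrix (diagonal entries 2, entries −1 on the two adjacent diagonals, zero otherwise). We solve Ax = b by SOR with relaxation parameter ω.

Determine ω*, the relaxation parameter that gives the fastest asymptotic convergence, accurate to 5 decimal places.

[ρ_J] n=24: ρ(B_J) = cos(π/(n+1)) = cos(π/25) = 0.99211.
√(1 − cos²(π/25)) = sin(π/25) ≈ 0.125333.
ω* = 2 / (1 + 0.125333) = 2 / 1.125333 ≈ 1.77725.
[ρ_SOR] ω* − 1 = 0.77725.

ω* = 1.77725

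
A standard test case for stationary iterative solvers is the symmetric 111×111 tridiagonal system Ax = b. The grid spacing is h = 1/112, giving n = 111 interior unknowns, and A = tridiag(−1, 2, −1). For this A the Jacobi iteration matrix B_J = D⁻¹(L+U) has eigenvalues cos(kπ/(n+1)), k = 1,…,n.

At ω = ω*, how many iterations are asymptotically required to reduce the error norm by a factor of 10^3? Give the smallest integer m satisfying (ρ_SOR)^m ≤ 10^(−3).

m = 124

[ρ_J] n=111: ρ(B_J) = cos(π/(n+1)) = cos(π/112) = 0.9996066.
√(1−ρ_J²) = |sin(π/112)| = 0.0280463
ω* = 2/(1 + 0.0280463) = 2/1.0280463 = 1.9454377.
ρ_SOR = ω* − 1 ≈ 0.9454377.
For 3 digits: m = 3·ln10 / (−ln 0.9454377) = 6.90776/0.0561073 = 123.117; round up → m = 124.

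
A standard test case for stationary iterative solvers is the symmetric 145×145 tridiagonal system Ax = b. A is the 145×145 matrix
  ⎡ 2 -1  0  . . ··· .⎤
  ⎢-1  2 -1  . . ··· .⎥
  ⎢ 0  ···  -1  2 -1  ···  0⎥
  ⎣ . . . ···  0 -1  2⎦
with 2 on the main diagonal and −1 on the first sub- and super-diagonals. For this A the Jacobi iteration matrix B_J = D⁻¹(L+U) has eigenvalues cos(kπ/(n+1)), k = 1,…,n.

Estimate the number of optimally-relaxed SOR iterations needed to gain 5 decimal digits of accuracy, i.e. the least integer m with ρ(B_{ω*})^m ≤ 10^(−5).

m = 268

½·tridiag(1,0,1) at n=145: λ_k = cos(kπ/146); max |λ| at k=1 ⇒ ρ_J = cos(π/146) ≈ 0.9997685.
1 − cos²(π/146) = sin²(π/146) ⇒ √(1−ρ_J²) = sin(π/146) = 0.0215161.
Then 2/(1+√(1−ρ_J²)) = 2/(1+0.0215161); ω* = 2/1.0215161 = 1.9578742.
Hence ρ(B_{ω*}) = 1.9578742 − 1 = 0.9578742.
m ≥ 5·ln10 / (−ln 0.9578742) = 267.500; smallest integer m = 268.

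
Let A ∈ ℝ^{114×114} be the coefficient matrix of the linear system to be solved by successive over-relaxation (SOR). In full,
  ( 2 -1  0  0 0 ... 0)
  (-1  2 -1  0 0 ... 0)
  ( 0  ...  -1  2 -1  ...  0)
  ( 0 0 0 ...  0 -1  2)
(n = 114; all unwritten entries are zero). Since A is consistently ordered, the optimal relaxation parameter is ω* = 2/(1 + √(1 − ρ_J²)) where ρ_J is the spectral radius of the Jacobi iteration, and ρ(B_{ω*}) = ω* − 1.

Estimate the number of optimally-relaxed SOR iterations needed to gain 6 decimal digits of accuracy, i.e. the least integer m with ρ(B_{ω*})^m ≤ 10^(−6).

m = 253

½·tridiag(1,0,1) at n=114: λ_k = cos(kπ/115); max |λ| at k=1 ⇒ ρ_J = cos(π/115) ≈ 0.9996269.
1 − cos²(π/115) = sin²(π/115) ⇒ √(1−ρ_J²) = sin(π/115) = 0.0273148.
So ω* = 2/1.0273148 = 1.9468229 (Young).
ρ(B_{ω*}) = ω*−1 = 0.9468229
Need (0.9468229)^m ≤ 10^(−6): m ≥ 6·ln10/|ln 0.9468229| = 13.8155/0.0546432 = 252.831 ⇒ m = 253.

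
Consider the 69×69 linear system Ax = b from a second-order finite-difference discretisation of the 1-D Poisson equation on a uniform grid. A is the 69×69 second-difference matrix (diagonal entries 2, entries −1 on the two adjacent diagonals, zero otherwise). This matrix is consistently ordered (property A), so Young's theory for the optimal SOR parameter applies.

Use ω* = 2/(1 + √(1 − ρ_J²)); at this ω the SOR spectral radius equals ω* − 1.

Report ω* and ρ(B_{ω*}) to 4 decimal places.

B_J for the 69×69 system has eigenvalues cos(kπ/70); ρ_J = cos(π/70) = 0.9990.
√(1 − cos²(π/70)) = sin(π/70) ≈ 0.04486.
ω* = 2/(1+0.04486) = 1.9141
Hence ρ(B_{ω*}) = 1.9141 − 1 = 0.9141.

ω* = 1.9141, ρ_SOR = 0.9141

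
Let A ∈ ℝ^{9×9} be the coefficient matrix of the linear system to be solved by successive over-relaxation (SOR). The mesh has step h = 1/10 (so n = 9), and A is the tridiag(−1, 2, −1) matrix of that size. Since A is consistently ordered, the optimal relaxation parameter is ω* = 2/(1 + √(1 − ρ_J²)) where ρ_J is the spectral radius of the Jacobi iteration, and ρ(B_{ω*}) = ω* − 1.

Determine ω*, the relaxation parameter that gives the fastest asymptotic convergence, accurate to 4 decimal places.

With n=9, ρ(Jacobi) = cos(π/10) = 0.9511.
√(1−ρ_J²) simplifies to sin(π/10) = 0.30902.
ω* = 2/(1 + 0.30902) = 2/1.30902 = 1.5279.
At ω = 1.5279 every |λ(B_ω)| = ω−1, so ρ_SOR = 0.5279.

ω* = 1.5279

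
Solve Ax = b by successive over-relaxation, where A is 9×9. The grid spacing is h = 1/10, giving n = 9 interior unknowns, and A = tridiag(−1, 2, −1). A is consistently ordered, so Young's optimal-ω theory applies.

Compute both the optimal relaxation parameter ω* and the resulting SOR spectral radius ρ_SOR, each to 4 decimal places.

½·tridiag(1,0,1) at n=9: λ_k = cos(kπ/10); max |λ| at k=1 ⇒ ρ_J = cos(π/10) ≈ 0.9511.
√(1−ρ_J²) = |sin(π/10)| = 0.30902
[ω*] 2 ÷ (1 + 0.30902) = 2 ÷ 1.30902 = 1.5279.
At ω = 1.5279 every |λ(B_ω)| = ω−1, so ρ_SOR = 0.5279.

ω* = 1.5279, ρ_SOR = 0.5279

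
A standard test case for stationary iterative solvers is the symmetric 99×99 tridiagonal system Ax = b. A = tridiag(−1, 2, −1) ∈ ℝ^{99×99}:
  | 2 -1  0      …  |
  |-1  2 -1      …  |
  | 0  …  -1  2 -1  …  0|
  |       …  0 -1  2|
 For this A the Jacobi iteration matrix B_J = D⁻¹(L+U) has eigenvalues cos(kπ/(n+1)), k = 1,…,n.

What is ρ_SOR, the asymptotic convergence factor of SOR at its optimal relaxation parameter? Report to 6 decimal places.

ρ_SOR = 0.939092

B_J for the 99×99 system has eigenvalues cos(kπ/100); ρ_J = cos(π/100) = 0.999507.
1 − cos²(π/100) = sin²(π/100) ⇒ √(1−ρ_J²) = sin(π/100) = 0.0314108.
[ω*] 2 ÷ (1 + 0.0314108) = 2 ÷ 1.0314108 = 1.939092.
ρ_SOR = ω* − 1 ≈ 0.939092.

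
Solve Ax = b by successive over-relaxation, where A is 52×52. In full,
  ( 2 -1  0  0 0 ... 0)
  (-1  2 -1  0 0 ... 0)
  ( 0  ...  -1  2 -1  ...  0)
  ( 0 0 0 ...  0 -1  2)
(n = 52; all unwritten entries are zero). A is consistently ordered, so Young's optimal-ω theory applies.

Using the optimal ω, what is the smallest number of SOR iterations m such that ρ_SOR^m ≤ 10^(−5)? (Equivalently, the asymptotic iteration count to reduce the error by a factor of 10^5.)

m = 98

spectrum of D⁻¹(L+U) = {cos(kπ/53) : 1≤k≤52}; ρ_J = cos(π/53) = 0.9982437.
root = sin(π/53) = 0.0592406  (since 1−cos² = sin²).
So ω* = 2/1.0592406 = 1.8881451 (Young).
[ρ_SOR] ω* − 1 = 0.8881451.
5·ln10 = 11.5129; −ln(0.8881451) = 0.11862; m = ⌈11.5129/0.11862⌉ = ⌈97.057⌉ = 98.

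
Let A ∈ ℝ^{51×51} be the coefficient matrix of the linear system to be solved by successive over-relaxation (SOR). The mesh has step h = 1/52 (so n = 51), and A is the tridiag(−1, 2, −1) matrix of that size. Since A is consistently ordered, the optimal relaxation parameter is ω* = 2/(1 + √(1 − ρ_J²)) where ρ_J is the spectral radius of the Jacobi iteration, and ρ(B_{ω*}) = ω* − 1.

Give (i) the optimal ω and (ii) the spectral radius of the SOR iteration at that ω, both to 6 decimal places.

ω* = 1.886119, ρ_SOR = 0.886119

With n=51, ρ(Jacobi) = cos(π/52) = 0.998176.
root = sin(π/52) = 0.0603785  (since 1−cos² = sin²).
Young: ω* = 2/(1+√(1−ρ_J²)) = 2/(1+0.0603785) = 2/1.0603785 = 1.886119.
ρ(B_{ω*}) = ω*−1 = 0.886119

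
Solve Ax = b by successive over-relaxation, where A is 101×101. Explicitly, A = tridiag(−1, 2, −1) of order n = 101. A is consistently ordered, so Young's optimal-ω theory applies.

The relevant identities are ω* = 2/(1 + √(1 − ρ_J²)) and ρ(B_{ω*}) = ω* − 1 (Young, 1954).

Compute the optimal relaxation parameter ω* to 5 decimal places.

ω* = 1.94025

With n=101, ρ(Jacobi) = cos(π/102) = 0.99953.
1 − cos²(π/102) = sin²(π/102) ⇒ √(1−ρ_J²) = sin(π/102) = 0.030795.
ω* = 2/(1+0.030795) = 1.94025
Hence ρ(B_{ω*}) = 1.94025 − 1 = 0.94025.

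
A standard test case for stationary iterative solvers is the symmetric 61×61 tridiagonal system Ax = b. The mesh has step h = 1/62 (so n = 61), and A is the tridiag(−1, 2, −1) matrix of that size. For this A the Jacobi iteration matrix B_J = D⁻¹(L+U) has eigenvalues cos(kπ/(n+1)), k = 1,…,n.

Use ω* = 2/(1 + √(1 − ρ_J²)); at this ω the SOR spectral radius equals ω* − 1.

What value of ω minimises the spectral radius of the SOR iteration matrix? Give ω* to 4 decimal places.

ω* = 1.9036

ρ_J = max_k |cos(kπ/62)| = cos(π/62) = 0.9987
root = sin(π/62) = 0.05065  (since 1−cos² = sin²).
Then 2/(1+√(1−ρ_J²)) = 2/(1+0.05065); ω* = 2/1.05065 = 1.9036.
and ρ(B_{ω*}) = 1.9036 − 1 = 0.9036.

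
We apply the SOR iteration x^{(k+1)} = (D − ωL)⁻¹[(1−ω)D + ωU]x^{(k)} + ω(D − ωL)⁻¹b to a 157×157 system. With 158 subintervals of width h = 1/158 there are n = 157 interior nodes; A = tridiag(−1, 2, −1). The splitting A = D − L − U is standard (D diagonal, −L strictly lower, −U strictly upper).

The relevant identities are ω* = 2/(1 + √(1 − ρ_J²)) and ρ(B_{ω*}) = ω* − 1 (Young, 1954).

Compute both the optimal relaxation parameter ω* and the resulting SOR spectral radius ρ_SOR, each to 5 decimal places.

[ρ_J] n=157: ρ(B_J) = cos(π/(n+1)) = cos(π/158) = 0.99980.
root = sin(π/158) = 0.019882  (since 1−cos² = sin²).
Young: ω* = 2/(1+√(1−ρ_J²)) = 2/(1+0.019882) = 2/1.019882 = 1.96101.
At ω = 1.96101 every |λ(B_ω)| = ω−1, so ρ_SOR = 0.96101.

ω* = 1.96101, ρ_SOR = 0.96101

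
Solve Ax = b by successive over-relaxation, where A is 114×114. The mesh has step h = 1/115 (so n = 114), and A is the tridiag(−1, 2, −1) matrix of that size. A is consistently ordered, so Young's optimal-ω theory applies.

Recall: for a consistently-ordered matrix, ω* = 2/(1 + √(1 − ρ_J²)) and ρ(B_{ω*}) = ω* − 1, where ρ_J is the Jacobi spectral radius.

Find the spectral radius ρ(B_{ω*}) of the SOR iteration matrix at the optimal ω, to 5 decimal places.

n=114: λ(B_J) = 1 − λ(A)/2 = cos(kπ/115); k=1 gives ρ_J = 0.99963.
√(1−ρ_J²) simplifies to sin(π/115) = 0.027315.
So ω* = 2/1.027315 = 1.94682 (Young).
ρ_SOR = ω* − 1 = 1.94682 − 1 = 0.94682.

ρ_SOR = 0.94682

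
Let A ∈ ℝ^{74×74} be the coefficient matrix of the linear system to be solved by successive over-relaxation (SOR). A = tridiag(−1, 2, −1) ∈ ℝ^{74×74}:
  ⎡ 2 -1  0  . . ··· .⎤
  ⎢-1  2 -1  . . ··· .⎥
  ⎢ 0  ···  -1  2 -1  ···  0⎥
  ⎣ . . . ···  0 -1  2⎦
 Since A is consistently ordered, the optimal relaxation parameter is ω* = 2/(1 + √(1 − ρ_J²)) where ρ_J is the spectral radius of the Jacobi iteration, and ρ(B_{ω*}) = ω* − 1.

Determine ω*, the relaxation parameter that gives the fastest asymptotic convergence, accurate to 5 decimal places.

[ρ_J] n=74: ρ(B_J) = cos(π/(n+1)) = cos(π/75) = 0.99912.
√(1−ρ_J²) = |sin(π/75)| = 0.041876
So ω* = 2/1.041876 = 1.91961 (Young).
[ρ_SOR] ω* − 1 = 0.91961.

ω* = 1.91961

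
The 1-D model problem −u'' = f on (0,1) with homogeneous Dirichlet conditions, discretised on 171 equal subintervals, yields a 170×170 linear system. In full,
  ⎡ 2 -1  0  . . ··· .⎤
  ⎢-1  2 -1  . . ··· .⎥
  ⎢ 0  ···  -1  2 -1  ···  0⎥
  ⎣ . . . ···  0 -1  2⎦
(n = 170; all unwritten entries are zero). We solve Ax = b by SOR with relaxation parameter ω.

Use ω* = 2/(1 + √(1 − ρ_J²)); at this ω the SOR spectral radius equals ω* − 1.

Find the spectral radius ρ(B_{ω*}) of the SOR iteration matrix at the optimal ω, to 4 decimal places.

ρ_SOR = 0.9639

n=170: λ(B_J) = 1 − λ(A)/2 = cos(kπ/171); k=1 gives ρ_J = 0.9998.
1 − cos²(π/171) = sin²(π/171) ⇒ √(1−ρ_J²) = sin(π/171) = 0.01837.
[ω*] 2 ÷ (1 + 0.01837) = 2 ÷ 1.01837 = 1.9639.
[ρ_SOR] ω* − 1 = 0.9639.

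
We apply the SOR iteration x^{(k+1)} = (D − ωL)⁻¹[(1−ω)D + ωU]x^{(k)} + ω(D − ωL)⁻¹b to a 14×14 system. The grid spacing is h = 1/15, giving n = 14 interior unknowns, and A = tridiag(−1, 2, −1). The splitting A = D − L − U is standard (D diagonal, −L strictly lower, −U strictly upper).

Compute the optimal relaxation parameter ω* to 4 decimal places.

ω* = 1.6558

[ρ_J] n=14: ρ(B_J) = cos(π/(n+1)) = cos(π/15) = 0.9781.
√(1−ρ_J²) simplifies to sin(π/15) = 0.20791.
ω* = 2/(1+0.20791) = 1.6558
Hence ρ(B_{ω*}) = 1.6558 − 1 = 0.6558.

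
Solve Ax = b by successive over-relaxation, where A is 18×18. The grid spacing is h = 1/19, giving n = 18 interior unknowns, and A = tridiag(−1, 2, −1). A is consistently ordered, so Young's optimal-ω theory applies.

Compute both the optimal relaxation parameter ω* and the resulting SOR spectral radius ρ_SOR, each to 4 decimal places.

n=18: λ(B_J) = 1 − λ(A)/2 = cos(kπ/19); k=1 gives ρ_J = 0.9864.
root = sin(π/19) = 0.16459  (since 1−cos² = sin²).
Young: ω* = 2/(1+√(1−ρ_J²)) = 2/(1+0.16459) = 2/1.16459 = 1.7173.
Hence ρ(B_{ω*}) = 1.7173 − 1 = 0.7173.

ω* = 1.7173, ρ_SOR = 0.7173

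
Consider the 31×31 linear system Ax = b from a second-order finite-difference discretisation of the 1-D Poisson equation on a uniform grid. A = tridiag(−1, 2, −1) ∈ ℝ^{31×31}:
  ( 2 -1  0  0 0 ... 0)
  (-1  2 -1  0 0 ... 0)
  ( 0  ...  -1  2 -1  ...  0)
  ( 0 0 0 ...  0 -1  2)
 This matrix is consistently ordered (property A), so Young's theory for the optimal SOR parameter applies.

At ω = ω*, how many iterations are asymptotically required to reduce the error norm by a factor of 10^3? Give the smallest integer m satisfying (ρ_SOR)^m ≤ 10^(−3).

m = 36

n=31: λ(B_J) = 1 − λ(A)/2 = cos(kπ/32); k=1 gives ρ_J = 0.9951847.
√(1−ρ_J²) simplifies to sin(π/32) = 0.0980171.
ω* = 2/(1+0.0980171) = 1.8214653
Hence ρ(B_{ω*}) = 1.8214653 − 1 = 0.8214653.
For 3 digits: m = 3·ln10 / (−ln 0.8214653) = 6.90776/0.196666 = 35.124; round up → m = 36.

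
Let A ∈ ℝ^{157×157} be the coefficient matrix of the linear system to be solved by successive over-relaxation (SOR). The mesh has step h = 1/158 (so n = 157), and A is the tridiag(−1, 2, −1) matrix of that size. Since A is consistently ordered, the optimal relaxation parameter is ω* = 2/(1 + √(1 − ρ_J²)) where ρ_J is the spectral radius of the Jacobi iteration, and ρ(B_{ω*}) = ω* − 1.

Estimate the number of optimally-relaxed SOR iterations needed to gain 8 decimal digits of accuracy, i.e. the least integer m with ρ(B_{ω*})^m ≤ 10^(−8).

[ρ_J] n=157: ρ(B_J) = cos(π/(n+1)) = cos(π/158) = 0.9998023.
√(1−ρ_J²) simplifies to sin(π/158) = 0.0198822.
Young: ω* = 2/(1+√(1−ρ_J²)) = 2/(1+0.0198822) = 2/1.0198822 = 1.9610108.
ρ_SOR = ω* − 1 ≈ 0.9610108.
8·ln10 = 18.4207; −ln(0.9610108) = 0.0397696; m = ⌈18.4207/0.0397696⌉ = ⌈463.185⌉ = 464.

m = 464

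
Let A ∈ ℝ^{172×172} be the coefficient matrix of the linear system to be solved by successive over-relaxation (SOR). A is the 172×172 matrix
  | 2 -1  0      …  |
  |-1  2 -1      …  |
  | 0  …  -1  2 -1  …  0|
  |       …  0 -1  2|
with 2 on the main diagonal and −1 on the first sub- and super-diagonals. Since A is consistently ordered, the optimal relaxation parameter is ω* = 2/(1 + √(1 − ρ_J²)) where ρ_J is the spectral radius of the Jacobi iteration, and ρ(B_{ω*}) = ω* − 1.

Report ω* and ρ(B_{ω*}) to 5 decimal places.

ω* = 1.96433, ρ_SOR = 0.96433

B_J for the 172×172 system has eigenvalues cos(kπ/173); ρ_J = cos(π/173) = 0.99984.
1 − cos²(π/173) = sin²(π/173) ⇒ √(1−ρ_J²) = sin(π/173) = 0.018158.
ω* = 2/(1+0.018158) = 1.96433
and ρ(B_{ω*}) = 1.96433 − 1 = 0.96433.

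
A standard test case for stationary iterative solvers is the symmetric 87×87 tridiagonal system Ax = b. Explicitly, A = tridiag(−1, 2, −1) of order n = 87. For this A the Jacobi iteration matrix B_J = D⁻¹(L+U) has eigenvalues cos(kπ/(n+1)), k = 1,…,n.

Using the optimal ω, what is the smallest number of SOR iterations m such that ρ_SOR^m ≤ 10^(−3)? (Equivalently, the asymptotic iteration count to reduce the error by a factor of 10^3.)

With n=87, ρ(Jacobi) = cos(π/88) = 0.9993628.
√(1 − cos²(π/88)) = sin(π/88) ≈ 0.0356923.
ω* = 2 / (1 + 0.0356923) = 2 / 1.0356923 ≈ 1.9310755.
and ρ(B_{ω*}) = 1.9310755 − 1 = 0.9310755.
(0.9310755)^m ≤ 10^{−3}  ⇒  m·ln(0.9310755) ≤ −3·ln10  ⇒  m ≥ 96.727  ⇒  m = 97

m = 97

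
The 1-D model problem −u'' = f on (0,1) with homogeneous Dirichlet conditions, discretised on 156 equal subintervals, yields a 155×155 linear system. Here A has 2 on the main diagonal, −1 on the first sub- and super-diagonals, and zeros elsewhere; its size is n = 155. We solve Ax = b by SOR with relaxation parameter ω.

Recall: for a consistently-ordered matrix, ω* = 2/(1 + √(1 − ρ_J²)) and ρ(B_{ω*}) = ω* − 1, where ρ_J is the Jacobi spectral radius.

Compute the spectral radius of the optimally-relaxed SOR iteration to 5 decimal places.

ρ_SOR = 0.96052

B_J for the 155×155 system has eigenvalues cos(kπ/156); ρ_J = cos(π/156) = 0.99980.
√(1−ρ_J²) = |sin(π/156)| = 0.020137
ω* = 2/(1+0.020137) = 1.96052
[ρ_SOR] ω* − 1 = 0.96052.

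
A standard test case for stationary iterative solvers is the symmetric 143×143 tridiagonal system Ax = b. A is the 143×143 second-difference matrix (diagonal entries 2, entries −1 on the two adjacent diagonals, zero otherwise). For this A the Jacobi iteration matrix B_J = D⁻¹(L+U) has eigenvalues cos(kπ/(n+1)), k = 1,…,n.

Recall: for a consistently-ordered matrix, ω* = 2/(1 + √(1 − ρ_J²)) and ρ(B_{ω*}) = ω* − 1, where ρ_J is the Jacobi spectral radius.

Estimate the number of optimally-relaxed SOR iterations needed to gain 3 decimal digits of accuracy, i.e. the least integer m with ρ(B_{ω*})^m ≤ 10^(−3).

B_J for the 143×143 system has eigenvalues cos(kπ/144); ρ_J = cos(π/144) = 0.9997620.
root = sin(π/144) = 0.0218149  (since 1−cos² = sin²).
ω* = 2/(1 + 0.0218149) = 2/1.0218149 = 1.9573017.
At ω = 1.9573017 every |λ(B_ω)| = ω−1, so ρ_SOR = 0.9573017.
m ≥ 3·ln10 / (−ln 0.9573017) = 158.302; smallest integer m = 159.

m = 159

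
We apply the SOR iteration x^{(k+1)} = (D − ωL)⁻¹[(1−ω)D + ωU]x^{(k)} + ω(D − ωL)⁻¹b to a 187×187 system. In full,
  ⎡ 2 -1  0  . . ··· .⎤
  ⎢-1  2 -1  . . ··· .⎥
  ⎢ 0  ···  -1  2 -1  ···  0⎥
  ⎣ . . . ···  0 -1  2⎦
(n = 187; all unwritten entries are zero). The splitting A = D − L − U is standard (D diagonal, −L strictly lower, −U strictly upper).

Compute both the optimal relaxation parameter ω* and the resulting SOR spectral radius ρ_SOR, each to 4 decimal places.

ρ_J = max_k |cos(kπ/188)| = cos(π/188) = 0.9999
√(1−ρ_J²) simplifies to sin(π/188) = 0.01671.
[ω*] 2 ÷ (1 + 0.01671) = 2 ÷ 1.01671 = 1.9671.
ρ_SOR = ω* − 1 ≈ 0.9671.

ω* = 1.9671, ρ_SOR = 0.9671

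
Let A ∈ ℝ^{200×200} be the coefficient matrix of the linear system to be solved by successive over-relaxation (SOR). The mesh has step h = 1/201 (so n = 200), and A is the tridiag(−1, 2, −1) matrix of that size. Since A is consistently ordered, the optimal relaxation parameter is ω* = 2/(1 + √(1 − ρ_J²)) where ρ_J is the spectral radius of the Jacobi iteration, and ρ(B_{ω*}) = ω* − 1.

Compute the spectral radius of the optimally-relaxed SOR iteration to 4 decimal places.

n=200: λ(B_J) = 1 − λ(A)/2 = cos(kπ/201); k=1 gives ρ_J = 0.9999.
√(1−ρ_J²) = |sin(π/201)| = 0.01563
ω* = 2/(1+0.01563) = 1.9692
ρ(B_{ω*}) = ω*−1 = 0.9692

ρ_SOR = 0.9692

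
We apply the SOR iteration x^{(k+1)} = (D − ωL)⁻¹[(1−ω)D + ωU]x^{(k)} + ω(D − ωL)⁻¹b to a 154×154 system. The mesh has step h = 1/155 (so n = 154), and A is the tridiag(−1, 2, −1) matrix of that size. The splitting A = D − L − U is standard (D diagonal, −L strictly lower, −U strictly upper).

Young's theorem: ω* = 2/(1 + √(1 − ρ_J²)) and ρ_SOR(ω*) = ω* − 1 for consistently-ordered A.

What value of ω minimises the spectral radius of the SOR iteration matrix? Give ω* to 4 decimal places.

ω* = 1.9603

B_J for the 154×154 system has eigenvalues cos(kπ/155); ρ_J = cos(π/155) = 0.9998.
root = sin(π/155) = 0.02027  (since 1−cos² = sin²).
ω* = 2 / (1 + 0.02027) = 2 / 1.02027 ≈ 1.9603.
ρ_SOR = ω* − 1 ≈ 0.9603.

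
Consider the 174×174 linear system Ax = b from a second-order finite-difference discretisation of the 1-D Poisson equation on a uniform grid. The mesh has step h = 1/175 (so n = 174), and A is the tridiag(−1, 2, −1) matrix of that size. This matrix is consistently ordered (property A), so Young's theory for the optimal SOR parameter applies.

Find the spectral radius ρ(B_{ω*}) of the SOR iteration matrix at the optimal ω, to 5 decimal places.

ρ_SOR = 0.96473

B_J for the 174×174 system has eigenvalues cos(kπ/175); ρ_J = cos(π/175) = 0.99984.
1 − cos²(π/175) = sin²(π/175) ⇒ √(1−ρ_J²) = sin(π/175) = 0.017951.
So ω* = 2/1.017951 = 1.96473 (Young).
[ρ_SOR] ω* − 1 = 0.96473.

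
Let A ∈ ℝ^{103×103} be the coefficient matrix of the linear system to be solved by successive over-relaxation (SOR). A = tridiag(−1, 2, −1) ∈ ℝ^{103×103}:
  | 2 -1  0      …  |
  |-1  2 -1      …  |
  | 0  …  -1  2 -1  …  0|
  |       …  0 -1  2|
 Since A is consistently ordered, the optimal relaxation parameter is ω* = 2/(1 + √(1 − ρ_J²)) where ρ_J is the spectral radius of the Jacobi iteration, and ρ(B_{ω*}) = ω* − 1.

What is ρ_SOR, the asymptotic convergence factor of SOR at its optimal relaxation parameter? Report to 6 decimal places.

ρ_SOR = 0.941365

B_J for the 103×103 system has eigenvalues cos(kπ/104); ρ_J = cos(π/104) = 0.999544.
√(1 − cos²(π/104)) = sin(π/104) ≈ 0.0302030.
Then 2/(1+√(1−ρ_J²)) = 2/(1+0.0302030); ω* = 2/1.0302030 = 1.941365.
ρ(B_{ω*}) = ω*−1 = 0.941365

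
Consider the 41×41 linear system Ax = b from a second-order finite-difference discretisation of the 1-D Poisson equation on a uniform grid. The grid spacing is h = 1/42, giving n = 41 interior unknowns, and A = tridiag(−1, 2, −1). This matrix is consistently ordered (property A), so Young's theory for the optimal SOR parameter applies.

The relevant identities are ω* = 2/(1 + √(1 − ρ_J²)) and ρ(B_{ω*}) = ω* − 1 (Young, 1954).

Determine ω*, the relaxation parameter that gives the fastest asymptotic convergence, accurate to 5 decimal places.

ω* = 1.86093

½·tridiag(1,0,1) at n=41: λ_k = cos(kπ/42); max |λ| at k=1 ⇒ ρ_J = cos(π/42) ≈ 0.99720.
√(1−ρ_J²) = |sin(π/42)| = 0.074730
Young: ω* = 2/(1+√(1−ρ_J²)) = 2/(1+0.074730) = 2/1.074730 = 1.86093.
ρ_SOR = ω* − 1 = 1.86093 − 1 = 0.86093.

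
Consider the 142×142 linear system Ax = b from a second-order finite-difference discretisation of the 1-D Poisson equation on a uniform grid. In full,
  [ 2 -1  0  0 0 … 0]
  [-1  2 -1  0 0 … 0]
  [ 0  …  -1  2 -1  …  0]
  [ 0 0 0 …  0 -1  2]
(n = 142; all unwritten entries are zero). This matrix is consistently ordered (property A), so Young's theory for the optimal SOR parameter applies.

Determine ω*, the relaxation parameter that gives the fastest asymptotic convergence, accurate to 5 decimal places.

n=142: λ(B_J) = 1 − λ(A)/2 = cos(kπ/143); k=1 gives ρ_J = 0.99976.
root = sin(π/143) = 0.021967  (since 1−cos² = sin²).
Young: ω* = 2/(1+√(1−ρ_J²)) = 2/(1+0.021967) = 2/1.021967 = 1.95701.
ρ_SOR = ω* − 1 ≈ 0.95701.

ω* = 1.95701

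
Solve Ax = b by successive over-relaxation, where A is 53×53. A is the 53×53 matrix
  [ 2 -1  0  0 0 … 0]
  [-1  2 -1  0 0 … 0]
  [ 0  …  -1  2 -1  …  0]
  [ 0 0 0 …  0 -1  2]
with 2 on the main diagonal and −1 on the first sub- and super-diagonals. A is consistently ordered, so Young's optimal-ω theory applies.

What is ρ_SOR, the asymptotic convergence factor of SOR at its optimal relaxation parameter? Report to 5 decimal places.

ρ_SOR = 0.89010

ρ_J = max_k |cos(kπ/54)| = cos(π/54) = 0.99831
√(1−ρ_J²) = |sin(π/54)| = 0.058145
ω* = 2 / (1 + 0.058145) = 2 / 1.058145 ≈ 1.89010.
Hence ρ(B_{ω*}) = 1.89010 − 1 = 0.89010.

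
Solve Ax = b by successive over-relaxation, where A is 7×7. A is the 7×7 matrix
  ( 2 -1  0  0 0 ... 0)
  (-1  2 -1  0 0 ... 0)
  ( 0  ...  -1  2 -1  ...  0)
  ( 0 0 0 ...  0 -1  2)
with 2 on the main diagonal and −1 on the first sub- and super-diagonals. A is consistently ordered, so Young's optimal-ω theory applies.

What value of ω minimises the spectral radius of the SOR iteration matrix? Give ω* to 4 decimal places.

B_J for the 7×7 system has eigenvalues cos(kπ/8); ρ_J = cos(π/8) = 0.9239.
1 − cos²(π/8) = sin²(π/8) ⇒ √(1−ρ_J²) = sin(π/8) = 0.38268.
So ω* = 2/1.38268 = 1.4465 (Young).
and ρ(B_{ω*}) = 1.4465 − 1 = 0.4465.

ω* = 1.4465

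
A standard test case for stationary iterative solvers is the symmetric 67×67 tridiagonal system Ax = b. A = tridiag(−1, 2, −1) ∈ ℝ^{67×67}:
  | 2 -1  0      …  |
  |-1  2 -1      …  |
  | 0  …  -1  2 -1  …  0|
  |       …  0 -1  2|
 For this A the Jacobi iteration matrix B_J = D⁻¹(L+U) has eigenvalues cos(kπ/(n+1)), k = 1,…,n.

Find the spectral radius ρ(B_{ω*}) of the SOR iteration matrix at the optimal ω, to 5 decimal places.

n=67: λ(B_J) = 1 − λ(A)/2 = cos(kπ/68); k=1 gives ρ_J = 0.99893.
1 − cos²(π/68) = sin²(π/68) ⇒ √(1−ρ_J²) = sin(π/68) = 0.046183.
[ω*] 2 ÷ (1 + 0.046183) = 2 ÷ 1.046183 = 1.91171.
ρ(B_{ω*}) = ω*−1 = 0.91171

ρ_SOR = 0.91171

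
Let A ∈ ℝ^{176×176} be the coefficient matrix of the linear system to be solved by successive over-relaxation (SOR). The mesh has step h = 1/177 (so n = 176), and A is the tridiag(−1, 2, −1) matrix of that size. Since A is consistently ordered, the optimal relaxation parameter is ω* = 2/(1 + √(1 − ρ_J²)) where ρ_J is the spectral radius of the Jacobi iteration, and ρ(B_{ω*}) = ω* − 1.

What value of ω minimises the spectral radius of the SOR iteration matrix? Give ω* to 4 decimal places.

ω* = 1.9651

ρ_J = max_k |cos(kπ/177)| = cos(π/177) = 0.9998
root = sin(π/177) = 0.01775  (since 1−cos² = sin²).
ω* = 2 / (1 + 0.01775) = 2 / 1.01775 ≈ 1.9651.
At ω = 1.9651 every |λ(B_ω)| = ω−1, so ρ_SOR = 0.9651.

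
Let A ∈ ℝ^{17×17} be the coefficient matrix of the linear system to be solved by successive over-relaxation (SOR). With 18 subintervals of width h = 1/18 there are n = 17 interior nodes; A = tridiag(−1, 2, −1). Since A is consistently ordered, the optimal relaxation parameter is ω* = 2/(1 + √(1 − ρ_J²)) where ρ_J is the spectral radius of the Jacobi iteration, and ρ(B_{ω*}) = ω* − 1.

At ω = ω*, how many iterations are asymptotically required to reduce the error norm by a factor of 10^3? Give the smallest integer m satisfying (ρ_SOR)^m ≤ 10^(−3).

m = 20

½·tridiag(1,0,1) at n=17: λ_k = cos(kπ/18); max |λ| at k=1 ⇒ ρ_J = cos(π/18) ≈ 0.9848078.
1 − cos²(π/18) = sin²(π/18) ⇒ √(1−ρ_J²) = sin(π/18) = 0.1736482.
ω* = 2/(1 + 0.1736482) = 2/1.1736482 = 1.7040882.
ρ_SOR = ω* − 1 = 1.7040882 − 1 = 0.7040882.
m ≥ 3·ln10 / (−ln 0.7040882) = 19.689; smallest integer m = 20.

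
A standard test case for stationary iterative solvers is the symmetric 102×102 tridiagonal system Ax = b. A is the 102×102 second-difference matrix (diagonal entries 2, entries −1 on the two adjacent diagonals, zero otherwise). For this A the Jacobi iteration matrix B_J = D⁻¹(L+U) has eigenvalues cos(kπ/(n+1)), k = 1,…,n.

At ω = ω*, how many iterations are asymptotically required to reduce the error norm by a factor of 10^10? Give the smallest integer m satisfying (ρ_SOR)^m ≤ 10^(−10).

m = 378

spectrum of D⁻¹(L+U) = {cos(kπ/103) : 1≤k≤102}; ρ_J = cos(π/103) = 0.9995349.
√(1−ρ_J²) = |sin(π/103)| = 0.0304962
ω* = 2/(1 + 0.0304962) = 2/1.0304962 = 1.9408126.
ρ_SOR = ω* − 1 = 1.9408126 − 1 = 0.9408126.
For 10 digits: m = 10·ln10 / (−ln 0.9408126) = 23.0259/0.0610113 = 377.404; round up → m = 378.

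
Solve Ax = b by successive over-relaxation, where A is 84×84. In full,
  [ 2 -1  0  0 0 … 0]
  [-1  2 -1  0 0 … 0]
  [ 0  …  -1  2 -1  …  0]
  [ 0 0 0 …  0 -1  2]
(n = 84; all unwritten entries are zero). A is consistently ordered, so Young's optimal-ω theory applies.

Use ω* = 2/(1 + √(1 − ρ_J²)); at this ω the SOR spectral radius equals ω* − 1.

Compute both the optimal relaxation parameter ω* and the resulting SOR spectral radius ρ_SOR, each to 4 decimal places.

ω* = 1.9287, ρ_SOR = 0.9287

ρ_J = max_k |cos(kπ/85)| = cos(π/85) = 0.9993
root = sin(π/85) = 0.03695  (since 1−cos² = sin²).
Then 2/(1+√(1−ρ_J²)) = 2/(1+0.03695); ω* = 2/1.03695 = 1.9287.
At ω = 1.9287 every |λ(B_ω)| = ω−1, so ρ_SOR = 0.9287.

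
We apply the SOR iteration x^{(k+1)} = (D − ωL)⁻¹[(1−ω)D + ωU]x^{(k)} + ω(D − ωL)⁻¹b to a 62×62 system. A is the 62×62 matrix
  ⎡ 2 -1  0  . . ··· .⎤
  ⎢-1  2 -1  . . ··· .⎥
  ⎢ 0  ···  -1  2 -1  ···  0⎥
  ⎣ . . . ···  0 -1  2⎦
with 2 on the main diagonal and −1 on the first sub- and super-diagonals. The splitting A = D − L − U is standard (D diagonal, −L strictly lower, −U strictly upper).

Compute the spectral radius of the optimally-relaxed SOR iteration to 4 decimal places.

ρ_SOR = 0.9050

B_J for the 62×62 system has eigenvalues cos(kπ/63); ρ_J = cos(π/63) = 0.9988.
√(1 − cos²(π/63)) = sin(π/63) ≈ 0.04985.
Then 2/(1+√(1−ρ_J²)) = 2/(1+0.04985); ω* = 2/1.04985 = 1.9050.
At ω = 1.9050 every |λ(B_ω)| = ω−1, so ρ_SOR = 0.9050.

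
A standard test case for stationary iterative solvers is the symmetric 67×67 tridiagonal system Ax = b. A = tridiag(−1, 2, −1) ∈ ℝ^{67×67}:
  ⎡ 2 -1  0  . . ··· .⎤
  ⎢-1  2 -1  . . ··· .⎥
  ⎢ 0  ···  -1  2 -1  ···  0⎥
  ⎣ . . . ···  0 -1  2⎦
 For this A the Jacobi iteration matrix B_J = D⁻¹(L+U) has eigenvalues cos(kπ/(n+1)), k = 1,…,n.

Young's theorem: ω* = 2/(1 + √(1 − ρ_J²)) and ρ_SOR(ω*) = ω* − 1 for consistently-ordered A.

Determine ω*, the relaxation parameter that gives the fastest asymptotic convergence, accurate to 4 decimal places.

B_J for the 67×67 system has eigenvalues cos(kπ/68); ρ_J = cos(π/68) = 0.9989.
√(1−ρ_J²) simplifies to sin(π/68) = 0.04618.
Young: ω* = 2/(1+√(1−ρ_J²)) = 2/(1+0.04618) = 2/1.04618 = 1.9117.
ρ_SOR = ω* − 1 ≈ 0.9117.

ω* = 1.9117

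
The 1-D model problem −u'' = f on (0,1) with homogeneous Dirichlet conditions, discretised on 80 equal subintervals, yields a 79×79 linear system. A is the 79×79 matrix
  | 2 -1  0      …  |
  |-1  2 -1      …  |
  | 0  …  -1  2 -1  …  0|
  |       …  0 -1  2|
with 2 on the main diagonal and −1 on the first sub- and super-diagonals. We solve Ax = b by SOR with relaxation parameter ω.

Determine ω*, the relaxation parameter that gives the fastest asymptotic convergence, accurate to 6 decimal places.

ω* = 1.924447

½·tridiag(1,0,1) at n=79: λ_k = cos(kπ/80); max |λ| at k=1 ⇒ ρ_J = cos(π/80) ≈ 0.999229.
root = sin(π/80) = 0.0392598  (since 1−cos² = sin²).
ω* = 2 / (1 + 0.0392598) = 2 / 1.0392598 ≈ 1.924447.
[ρ_SOR] ω* − 1 = 0.924447.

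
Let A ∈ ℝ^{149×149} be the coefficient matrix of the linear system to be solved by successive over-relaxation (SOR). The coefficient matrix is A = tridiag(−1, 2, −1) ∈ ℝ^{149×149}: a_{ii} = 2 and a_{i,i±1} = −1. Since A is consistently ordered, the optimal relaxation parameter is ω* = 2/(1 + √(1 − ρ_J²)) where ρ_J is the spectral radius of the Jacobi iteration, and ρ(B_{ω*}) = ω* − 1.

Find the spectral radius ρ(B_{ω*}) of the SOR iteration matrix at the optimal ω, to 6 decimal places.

B_J for the 149×149 system has eigenvalues cos(kπ/150); ρ_J = cos(π/150) = 0.999781.
1 − cos²(π/150) = sin²(π/150) ⇒ √(1−ρ_J²) = sin(π/150) = 0.0209424.
So ω* = 2/1.0209424 = 1.958974 (Young).
[ρ_SOR] ω* − 1 = 0.958974.

ρ_SOR = 0.958974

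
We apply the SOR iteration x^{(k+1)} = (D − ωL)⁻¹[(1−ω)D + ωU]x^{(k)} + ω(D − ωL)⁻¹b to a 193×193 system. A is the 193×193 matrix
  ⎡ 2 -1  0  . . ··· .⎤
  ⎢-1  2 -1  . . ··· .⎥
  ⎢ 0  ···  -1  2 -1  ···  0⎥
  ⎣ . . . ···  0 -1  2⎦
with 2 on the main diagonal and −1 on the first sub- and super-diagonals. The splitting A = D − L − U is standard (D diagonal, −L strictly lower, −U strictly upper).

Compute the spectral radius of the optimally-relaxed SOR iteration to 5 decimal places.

ρ_SOR = 0.96813

With n=193, ρ(Jacobi) = cos(π/194) = 0.99987.
1 − cos²(π/194) = sin²(π/194) ⇒ √(1−ρ_J²) = sin(π/194) = 0.016193.
ω* = 2 / (1 + 0.016193) = 2 / 1.016193 ≈ 1.96813.
and ρ(B_{ω*}) = 1.96813 − 1 = 0.96813.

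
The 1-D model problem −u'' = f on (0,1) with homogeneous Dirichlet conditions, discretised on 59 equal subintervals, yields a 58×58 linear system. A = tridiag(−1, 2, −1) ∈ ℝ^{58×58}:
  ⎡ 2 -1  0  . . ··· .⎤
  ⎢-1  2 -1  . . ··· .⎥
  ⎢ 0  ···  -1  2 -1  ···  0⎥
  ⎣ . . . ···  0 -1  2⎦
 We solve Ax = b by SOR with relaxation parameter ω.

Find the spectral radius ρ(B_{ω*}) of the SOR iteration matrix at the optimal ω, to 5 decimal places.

ρ_SOR = 0.89893

½·tridiag(1,0,1) at n=58: λ_k = cos(kπ/59); max |λ| at k=1 ⇒ ρ_J = cos(π/59) ≈ 0.99858.
√(1−ρ_J²) = |sin(π/59)| = 0.053222
Then 2/(1+√(1−ρ_J²)) = 2/(1+0.053222); ω* = 2/1.053222 = 1.89893.
At ω = 1.89893 every |λ(B_ω)| = ω−1, so ρ_SOR = 0.89893.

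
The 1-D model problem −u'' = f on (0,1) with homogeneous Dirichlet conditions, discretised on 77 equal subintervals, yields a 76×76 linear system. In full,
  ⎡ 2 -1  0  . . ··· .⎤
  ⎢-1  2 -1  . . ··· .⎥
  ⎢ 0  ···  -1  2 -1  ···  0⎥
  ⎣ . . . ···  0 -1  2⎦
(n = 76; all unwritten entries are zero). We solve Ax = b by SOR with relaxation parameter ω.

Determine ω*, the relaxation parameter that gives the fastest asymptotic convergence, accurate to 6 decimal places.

ω* = 1.921620

B_J for the 76×76 system has eigenvalues cos(kπ/77); ρ_J = cos(π/77) = 0.999168.
√(1−ρ_J²) simplifies to sin(π/77) = 0.0407886.
ω* = 2/(1 + 0.0407886) = 2/1.0407886 = 1.921620.
ρ(B_{ω*}) = ω*−1 = 0.921620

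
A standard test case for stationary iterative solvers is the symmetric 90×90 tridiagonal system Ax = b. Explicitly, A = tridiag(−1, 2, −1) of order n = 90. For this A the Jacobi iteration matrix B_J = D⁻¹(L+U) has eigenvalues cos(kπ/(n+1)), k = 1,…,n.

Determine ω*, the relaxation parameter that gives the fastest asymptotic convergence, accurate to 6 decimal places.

spectrum of D⁻¹(L+U) = {cos(kπ/91) : 1≤k≤90}; ρ_J = cos(π/91) = 0.999404.
root = sin(π/91) = 0.0345161  (since 1−cos² = sin²).
ω* = 2/(1 + 0.0345161) = 2/1.0345161 = 1.933271.
At ω = 1.933271 every |λ(B_ω)| = ω−1, so ρ_SOR = 0.933271.

ω* = 1.933271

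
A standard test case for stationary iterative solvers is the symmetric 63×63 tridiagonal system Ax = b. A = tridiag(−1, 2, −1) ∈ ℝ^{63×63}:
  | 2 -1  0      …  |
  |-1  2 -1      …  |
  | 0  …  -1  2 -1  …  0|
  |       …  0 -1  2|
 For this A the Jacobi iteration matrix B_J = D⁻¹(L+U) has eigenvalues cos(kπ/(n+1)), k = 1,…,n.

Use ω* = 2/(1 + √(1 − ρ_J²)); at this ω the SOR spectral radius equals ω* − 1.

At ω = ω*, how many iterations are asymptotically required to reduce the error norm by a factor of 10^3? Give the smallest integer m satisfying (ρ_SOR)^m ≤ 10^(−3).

With n=63, ρ(Jacobi) = cos(π/64) = 0.9987955.
√(1−ρ_J²) simplifies to sin(π/64) = 0.0490677.
ω* = 2/(1 + 0.0490677) = 2/1.0490677 = 1.9064547.
At ω = 1.9064547 every |λ(B_ω)| = ω−1, so ρ_SOR = 0.9064547.
3·ln10 = 6.90776; −ln(0.9064547) = 0.0982142; m = ⌈6.90776/0.0982142⌉ = ⌈70.334⌉ = 71.

m = 71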